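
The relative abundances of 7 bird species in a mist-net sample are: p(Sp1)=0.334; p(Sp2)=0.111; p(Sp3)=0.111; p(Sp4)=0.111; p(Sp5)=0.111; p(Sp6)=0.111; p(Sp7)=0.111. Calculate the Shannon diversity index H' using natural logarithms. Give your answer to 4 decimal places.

Each pᵢ ln pᵢ term (working shown to 6 dp, full precision carried): 0.334×(-1.096614)=-0.366269, 0.111×(-2.198225)=-0.244003, 0.111×(-2.198225)=-0.244003, 0.111×(-2.198225)=-0.244003, 0.111×(-2.198225)=-0.244003, 0.111×(-2.198225)=-0.244003, 0.111×(-2.198225)=-0.244003.
Sum = -1.830287, so H' = 1.8303.

1.8303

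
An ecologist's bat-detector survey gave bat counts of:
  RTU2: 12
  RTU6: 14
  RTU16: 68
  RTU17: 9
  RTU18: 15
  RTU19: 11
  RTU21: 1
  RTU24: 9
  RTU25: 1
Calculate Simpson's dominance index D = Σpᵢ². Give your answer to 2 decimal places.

Total N = 12+14+68+9+15+11+1+9+1 = 140, so the proportions are 0.0857, 0.1, 0.4857, 0.0643, 0.1071, 0.0786, 0.0071, 0.0643, 0.0071 (working shown to 4 dp, full precision carried).
D = 0.0857² + 0.1² + 0.4857² + 0.0643² + 0.1071² + 0.0786² + 0.0071² + 0.0643² + 0.0071² = 0.0073 + 0.0100 + 0.2359 + 0.0041 + 0.0115 + 0.0062 + 0.0001 + 0.0041 + 0.0001 = 0.2793.
To 2 decimal places, D = 0.28.

0.28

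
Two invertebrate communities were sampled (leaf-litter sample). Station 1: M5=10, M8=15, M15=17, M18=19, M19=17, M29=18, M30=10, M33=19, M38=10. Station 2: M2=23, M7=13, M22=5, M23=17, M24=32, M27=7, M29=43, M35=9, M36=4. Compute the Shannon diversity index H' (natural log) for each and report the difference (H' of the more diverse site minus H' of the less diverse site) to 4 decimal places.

Station 1: N=135, proportions 0.074074, 0.111111, 0.125926, 0.140741, 0.125926, 0.133333, 0.074074, 0.140741, 0.074074, giving H' = 2.164957 (working shown to 6 dp, full precision carried).
Station 2: N=153, proportions 0.150327, 0.084967, 0.03268, 0.111111, 0.20915, 0.045752, 0.281046, 0.058824, 0.026144, giving H' = 1.937306.
Difference = |2.164957 − 1.937306| = 0.227651, i.e. 0.2277 to 4 decimal places.

0.2277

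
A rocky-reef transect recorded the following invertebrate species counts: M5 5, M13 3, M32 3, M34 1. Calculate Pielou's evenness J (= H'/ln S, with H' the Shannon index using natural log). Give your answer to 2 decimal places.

Total N = 5+3+3+1 = 12, so the proportions are 0.4167, 0.25, 0.25, 0.0833 (working shown to 4 dp, full precision carried).
H' = −Σ pᵢ ln pᵢ = −((-0.3648) + (-0.3466) + (-0.3466) + (-0.2071)) = 1.2650.
With S = 4 species, ln S = 1.3863, so J = 1.2650/1.3863 = 0.9125, i.e. 0.91 to 2 decimal places.

0.91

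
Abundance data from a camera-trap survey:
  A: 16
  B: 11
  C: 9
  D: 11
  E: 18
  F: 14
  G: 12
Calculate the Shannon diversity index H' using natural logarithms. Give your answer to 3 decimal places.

1.921

Total N = 16+11+9+11+18+14+12 = 91, so the proportions are 0.17582, 0.12088, 0.0989, 0.12088, 0.1978, 0.15385, 0.13187 (working shown to 5 dp, full precision carried).
Each pᵢ ln pᵢ term: 0.17582×(-1.73827)=-0.30563, 0.12088×(-2.11296)=-0.25541, 0.0989×(-2.31363)=-0.22882, 0.12088×(-2.11296)=-0.25541, 0.1978×(-1.62049)=-0.32054, 0.15385×(-1.87180)=-0.28797, 0.13187×(-2.02595)=-0.26716.
Sum = -1.92094, so H' = 1.921.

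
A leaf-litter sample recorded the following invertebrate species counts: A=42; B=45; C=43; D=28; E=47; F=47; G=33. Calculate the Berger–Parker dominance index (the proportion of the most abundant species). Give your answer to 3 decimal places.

Total N = 42+45+43+28+47+47+33 = 285, so the proportions are 0.14737, 0.15789, 0.15088, 0.09825, 0.16491, 0.16491, 0.11579 (working shown to 5 dp, full precision carried).
The largest proportion is 0.16491, i.e. d = 0.165 to 3 decimal places.

0.165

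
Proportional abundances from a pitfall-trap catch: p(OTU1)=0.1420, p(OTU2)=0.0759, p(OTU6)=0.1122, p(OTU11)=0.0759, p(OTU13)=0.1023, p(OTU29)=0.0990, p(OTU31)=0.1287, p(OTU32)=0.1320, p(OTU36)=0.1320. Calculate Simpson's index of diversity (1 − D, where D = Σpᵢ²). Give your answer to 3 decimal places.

D = 0.142² + 0.0759² + 0.1122² + 0.0759² + 0.1023² + 0.099² + 0.1287² + 0.132² + 0.132² = 0.02016 + 0.00576 + 0.01259 + 0.00576 + 0.01047 + 0.00980 + 0.01656 + 0.01742 + 0.01742 = 0.11595 (working shown to 5 dp, full precision carried).
So 1 − D = 0.88405, i.e. 0.884 to 3 decimal places.

0.884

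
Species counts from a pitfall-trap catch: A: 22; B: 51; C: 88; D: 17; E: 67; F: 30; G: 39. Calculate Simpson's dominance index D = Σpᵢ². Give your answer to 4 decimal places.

Total N = 22+51+88+17+67+30+39 = 314, so the proportions are 0.070064, 0.16242, 0.280255, 0.05414, 0.213376, 0.095541, 0.124204 (working shown to 6 dp, full precision carried).
D = 0.070064² + 0.16242² + 0.280255² + 0.05414² + 0.213376² + 0.095541² + 0.124204² = 0.004909 + 0.026380 + 0.078543 + 0.002931 + 0.045529 + 0.009128 + 0.015427 = 0.182847.
To 4 decimal places, D = 0.1828.

0.1828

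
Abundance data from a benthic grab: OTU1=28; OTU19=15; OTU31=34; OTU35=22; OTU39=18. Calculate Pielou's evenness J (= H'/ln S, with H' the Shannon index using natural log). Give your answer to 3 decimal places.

Total N = 28+15+34+22+18 = 117, so the proportions are 0.23932, 0.12821, 0.2906, 0.18803, 0.15385 (working shown to 5 dp, full precision carried).
H' = −Σ pᵢ ln pᵢ = −((-0.34221) + (-0.26335) + (-0.35913) + (-0.31423) + (-0.28797)) = 1.56689.
With S = 5 species, ln S = 1.60944, so J = 1.56689/1.60944 = 0.97356, i.e. 0.974 to 3 decimal places.

0.974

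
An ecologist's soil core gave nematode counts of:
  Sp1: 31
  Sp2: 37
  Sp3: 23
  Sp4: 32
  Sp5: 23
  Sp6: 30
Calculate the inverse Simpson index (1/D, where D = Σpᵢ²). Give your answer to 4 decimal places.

Total N = 31+37+23+32+23+30 = 176, so the proportions are 0.17613636, 0.21022727, 0.13068182, 0.18181818, 0.13068182, 0.17045455 (working shown to 8 dp, full precision carried).
D = 0.17613636² + 0.21022727² + 0.13068182² + 0.18181818² + 0.13068182² + 0.17045455² = 0.03102402 + 0.04419551 + 0.01707774 + 0.03305785 + 0.01707774 + 0.02905475 = 0.17148760.
So 1/D = 5.831325, i.e. 5.8313 to 4 decimal places.

5.8313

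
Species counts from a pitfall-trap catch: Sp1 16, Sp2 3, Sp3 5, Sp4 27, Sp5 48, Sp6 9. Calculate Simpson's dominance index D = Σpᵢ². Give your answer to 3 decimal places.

Total N = 16+3+5+27+48+9 = 108, so the proportions are 0.14815, 0.02778, 0.0463, 0.25, 0.44444, 0.08333 (working shown to 5 dp, full precision carried).
D = 0.14815² + 0.02778² + 0.0463² + 0.25² + 0.44444² + 0.08333² = 0.02195 + 0.00077 + 0.00214 + 0.06250 + 0.19753 + 0.00694 = 0.29184.
To 3 decimal places, D = 0.292.

0.292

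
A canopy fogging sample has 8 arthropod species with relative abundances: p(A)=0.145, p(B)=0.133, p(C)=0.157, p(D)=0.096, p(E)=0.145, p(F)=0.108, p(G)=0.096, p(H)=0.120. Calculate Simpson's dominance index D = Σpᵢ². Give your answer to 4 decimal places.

0.1289

D = 0.145² + 0.133² + 0.157² + 0.096² + 0.145² + 0.108² + 0.096² + 0.12² = 0.021025 + 0.017689 + 0.024649 + 0.009216 + 0.021025 + 0.011664 + 0.009216 + 0.014400 = 0.128884 (working shown to 6 dp, full precision carried).
To 4 decimal places, D = 0.1289.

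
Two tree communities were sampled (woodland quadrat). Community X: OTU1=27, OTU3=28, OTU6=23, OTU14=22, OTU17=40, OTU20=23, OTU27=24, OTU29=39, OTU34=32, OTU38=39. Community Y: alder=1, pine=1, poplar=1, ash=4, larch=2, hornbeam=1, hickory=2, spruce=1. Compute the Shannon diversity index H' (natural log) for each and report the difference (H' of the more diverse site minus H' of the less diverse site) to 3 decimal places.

Community X: N=297, proportions 0.09091, 0.09428, 0.07744, 0.07407, 0.13468, 0.07744, 0.08081, 0.13131, 0.10774, 0.13131, giving H' = 2.27617 (working shown to 5 dp, full precision carried).
Community Y: N=13, proportions 0.07692, 0.07692, 0.07692, 0.30769, 0.15385, 0.07692, 0.15385, 0.07692, giving H' = 1.92512.
Difference = |2.27617 − 1.92512| = 0.35105, i.e. 0.351 to 3 decimal places.

0.351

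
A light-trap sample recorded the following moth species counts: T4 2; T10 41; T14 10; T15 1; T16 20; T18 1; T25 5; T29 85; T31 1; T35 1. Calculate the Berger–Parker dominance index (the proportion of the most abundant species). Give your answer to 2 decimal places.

0.51

Total N = 2+41+10+1+20+1+5+85+1+1 = 167, so the proportions are 0.012, 0.2455, 0.0599, 0.006, 0.1198, 0.006, 0.0299, 0.509, 0.006, 0.006 (working shown to 4 dp, full precision carried).
The largest proportion is 0.509, i.e. d = 0.51 to 2 decimal places.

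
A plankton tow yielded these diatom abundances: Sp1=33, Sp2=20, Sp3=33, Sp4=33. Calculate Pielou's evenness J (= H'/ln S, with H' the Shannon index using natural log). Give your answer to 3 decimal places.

Total N = 33+20+33+33 = 119, so the proportions are 0.27731, 0.16807, 0.27731, 0.27731 (working shown to 5 dp, full precision carried).
H' = −Σ pᵢ ln pᵢ = −((-0.35568) + (-0.29973) + (-0.35568) + (-0.35568)) = 1.36678.
With S = 4 species, ln S = 1.38629, so J = 1.36678/1.38629 = 0.98592, i.e. 0.986 to 3 decimal places.

0.986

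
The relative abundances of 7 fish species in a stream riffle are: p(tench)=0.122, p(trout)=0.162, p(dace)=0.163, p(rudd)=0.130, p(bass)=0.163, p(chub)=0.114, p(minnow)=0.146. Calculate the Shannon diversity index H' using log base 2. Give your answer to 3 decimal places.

Each pᵢ log₂ pᵢ term (working shown to 5 dp, full precision carried): 0.122×(-3.03505)=-0.37028, 0.162×(-2.62593)=-0.42540, 0.163×(-2.61706)=-0.42658, 0.13×(-2.94342)=-0.38264, 0.163×(-2.61706)=-0.42658, 0.114×(-3.13289)=-0.35715, 0.146×(-2.77596)=-0.40529.
Sum = -2.79392, so H' = 2.794.

2.794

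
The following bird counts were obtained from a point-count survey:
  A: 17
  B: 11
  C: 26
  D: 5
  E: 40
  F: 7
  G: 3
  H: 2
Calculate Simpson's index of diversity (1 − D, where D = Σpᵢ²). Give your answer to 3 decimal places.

Total N = 17+11+26+5+40+7+3+2 = 111, so the proportions are 0.15315, 0.0991, 0.23423, 0.04505, 0.36036, 0.06306, 0.02703, 0.01802 (working shown to 5 dp, full precision carried).
D = 0.15315² + 0.0991² + 0.23423² + 0.04505² + 0.36036² + 0.06306² + 0.02703² + 0.01802² = 0.02346 + 0.00982 + 0.05487 + 0.00203 + 0.12986 + 0.00398 + 0.00073 + 0.00032 = 0.22506.
So 1 − D = 0.77494, i.e. 0.775 to 3 decimal places.

0.775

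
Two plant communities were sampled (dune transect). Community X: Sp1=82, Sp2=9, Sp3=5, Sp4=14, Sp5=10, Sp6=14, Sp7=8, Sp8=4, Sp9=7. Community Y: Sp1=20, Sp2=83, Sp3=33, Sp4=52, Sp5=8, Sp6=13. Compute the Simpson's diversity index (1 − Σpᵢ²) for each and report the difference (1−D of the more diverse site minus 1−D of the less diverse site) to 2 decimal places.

Community X: N=153, proportions 0.5359, 0.0588, 0.0327, 0.0915, 0.0654, 0.0915, 0.0523, 0.0261, 0.0458, giving 1−D = 0.6817 (working shown to 4 dp, full precision carried).
Community Y: N=209, proportions 0.0957, 0.3971, 0.1579, 0.2488, 0.0383, 0.0622, giving 1−D = 0.7410.
Difference = |0.6817 − 0.7410| = 0.0593, i.e. 0.06 to 2 decimal places.

0.06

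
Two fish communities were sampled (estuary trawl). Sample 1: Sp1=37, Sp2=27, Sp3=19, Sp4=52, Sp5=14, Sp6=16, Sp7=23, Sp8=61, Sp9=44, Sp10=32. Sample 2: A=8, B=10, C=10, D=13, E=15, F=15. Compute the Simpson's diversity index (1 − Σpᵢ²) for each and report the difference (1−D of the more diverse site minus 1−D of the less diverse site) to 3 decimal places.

Sample 1: N=325, proportions 0.11385, 0.08308, 0.05846, 0.16, 0.04308, 0.04923, 0.07077, 0.18769, 0.13538, 0.09846, giving 1−D = 0.87858 (working shown to 5 dp, full precision carried).
Sample 2: N=71, proportions 0.11268, 0.14085, 0.14085, 0.1831, 0.21127, 0.21127, giving 1−D = 0.82484.
Difference = |0.87858 − 0.82484| = 0.05374, i.e. 0.054 to 3 decimal places.

0.054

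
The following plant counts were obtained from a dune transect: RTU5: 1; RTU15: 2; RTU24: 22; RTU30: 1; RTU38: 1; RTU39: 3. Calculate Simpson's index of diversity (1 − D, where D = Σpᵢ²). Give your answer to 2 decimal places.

Total N = 1+2+22+1+1+3 = 30, so the proportions are 0.0333, 0.0667, 0.7333, 0.0333, 0.0333, 0.1 (working shown to 4 dp, full precision carried).
D = 0.0333² + 0.0667² + 0.7333² + 0.0333² + 0.0333² + 0.1² = 0.0011 + 0.0044 + 0.5378 + 0.0011 + 0.0011 + 0.0100 = 0.5556.
So 1 − D = 0.4444, i.e. 0.44 to 2 decimal places.

0.44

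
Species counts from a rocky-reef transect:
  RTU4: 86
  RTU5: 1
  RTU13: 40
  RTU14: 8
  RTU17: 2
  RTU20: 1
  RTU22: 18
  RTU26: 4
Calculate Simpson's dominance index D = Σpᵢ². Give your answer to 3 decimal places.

0.367

Total N = 86+1+40+8+2+1+18+4 = 160, so the proportions are 0.5375, 0.00625, 0.25, 0.05, 0.0125, 0.00625, 0.1125, 0.025 (working shown to 5 dp, full precision carried).
D = 0.5375² + 0.00625² + 0.25² + 0.05² + 0.0125² + 0.00625² + 0.1125² + 0.025² = 0.28891 + 0.00004 + 0.06250 + 0.00250 + 0.00016 + 0.00004 + 0.01266 + 0.00063 = 0.36742.
To 3 decimal places, D = 0.367.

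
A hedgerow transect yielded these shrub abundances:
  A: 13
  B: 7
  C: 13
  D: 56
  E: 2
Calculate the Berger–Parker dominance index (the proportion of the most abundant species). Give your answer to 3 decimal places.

0.615

Total N = 13+7+13+56+2 = 91, so the proportions are 0.14286, 0.07692, 0.14286, 0.61538, 0.02198 (working shown to 5 dp, full precision carried).
The largest proportion is 0.61538, i.e. d = 0.615 to 3 decimal places.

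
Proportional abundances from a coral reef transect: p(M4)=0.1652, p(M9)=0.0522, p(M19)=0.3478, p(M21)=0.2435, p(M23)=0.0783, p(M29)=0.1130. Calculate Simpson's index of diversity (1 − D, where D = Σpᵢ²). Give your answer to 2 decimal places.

0.77

D = 0.1652² + 0.0522² + 0.3478² + 0.2435² + 0.0783² + 0.113² = 0.0273 + 0.0027 + 0.1210 + 0.0593 + 0.0061 + 0.0128 = 0.2292 (working shown to 4 dp, full precision carried).
So 1 − D = 0.7708, i.e. 0.77 to 2 decimal places.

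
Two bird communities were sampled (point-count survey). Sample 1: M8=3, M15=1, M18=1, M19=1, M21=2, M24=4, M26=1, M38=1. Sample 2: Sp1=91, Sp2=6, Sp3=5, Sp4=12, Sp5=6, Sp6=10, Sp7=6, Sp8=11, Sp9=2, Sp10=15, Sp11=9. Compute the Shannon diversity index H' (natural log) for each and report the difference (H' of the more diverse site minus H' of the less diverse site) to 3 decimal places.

0.176

Sample 1: N=14, proportions 0.21429, 0.07143, 0.07143, 0.07143, 0.14286, 0.28571, 0.07143, 0.07143, giving H' = 1.90854 (working shown to 5 dp, full precision carried).
Sample 2: N=173, proportions 0.52601, 0.03468, 0.0289, 0.06936, 0.03468, 0.0578, 0.03468, 0.06358, 0.01156, 0.08671, 0.05202, giving H' = 1.73254.
Difference = |1.90854 − 1.73254| = 0.17600, i.e. 0.176 to 3 decimal places.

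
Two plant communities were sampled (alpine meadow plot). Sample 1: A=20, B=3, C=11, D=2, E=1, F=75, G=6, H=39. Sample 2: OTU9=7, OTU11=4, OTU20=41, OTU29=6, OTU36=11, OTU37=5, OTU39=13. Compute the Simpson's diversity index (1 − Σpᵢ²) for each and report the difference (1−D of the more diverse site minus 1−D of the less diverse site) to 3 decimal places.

0.036

Sample 1: N=157, proportions 0.1273885, 0.0191083, 0.0700637, 0.0127389, 0.0063694, 0.477707, 0.0382166, 0.2484076, giving 1−D = 0.6869244 (working shown to 7 dp, full precision carried).
Sample 2: N=87, proportions 0.0804598, 0.045977, 0.4712644, 0.0689655, 0.1264368, 0.0574713, 0.1494253, giving 1−D = 0.7229489.
Difference = |0.6869244 − 0.7229489| = 0.0360245, i.e. 0.036 to 3 decimal places.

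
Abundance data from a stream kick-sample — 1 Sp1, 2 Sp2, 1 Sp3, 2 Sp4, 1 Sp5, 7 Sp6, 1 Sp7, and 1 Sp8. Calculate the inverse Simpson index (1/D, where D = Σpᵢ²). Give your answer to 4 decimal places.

Total N = 1+2+1+2+1+7+1+1 = 16, so the proportions are 0.0625, 0.125, 0.0625, 0.125, 0.0625, 0.4375, 0.0625, 0.0625 (working shown to 8 dp, full precision carried).
D = 0.0625² + 0.125² + 0.0625² + 0.125² + 0.0625² + 0.4375² + 0.0625² + 0.0625² = 0.00390625 + 0.01562500 + 0.00390625 + 0.01562500 + 0.00390625 + 0.19140625 + 0.00390625 + 0.00390625 = 0.24218750.
So 1/D = 4.129032, i.e. 4.1290 to 4 decimal places.

4.1290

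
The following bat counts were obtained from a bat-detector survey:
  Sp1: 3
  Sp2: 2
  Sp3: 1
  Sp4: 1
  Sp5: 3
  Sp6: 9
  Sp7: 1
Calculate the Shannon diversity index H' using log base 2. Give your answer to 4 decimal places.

Total N = 3+2+1+1+3+9+1 = 20, so the proportions are 0.15, 0.1, 0.05, 0.05, 0.15, 0.45, 0.05 (working shown to 6 dp, full precision carried).
Each pᵢ log₂ pᵢ term: 0.15×(-2.736966)=-0.410545, 0.1×(-3.321928)=-0.332193, 0.05×(-4.321928)=-0.216096, 0.05×(-4.321928)=-0.216096, 0.15×(-2.736966)=-0.410545, 0.45×(-1.152003)=-0.518401, 0.05×(-4.321928)=-0.216096.
Sum = -2.319973, so H' = 2.3200.

2.3200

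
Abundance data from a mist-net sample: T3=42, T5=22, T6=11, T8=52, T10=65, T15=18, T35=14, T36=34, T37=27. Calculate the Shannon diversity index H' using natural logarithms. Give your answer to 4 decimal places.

2.0524

Total N = 42+22+11+52+65+18+14+34+27 = 285, so the proportions are 0.147368, 0.077193, 0.038596, 0.182456, 0.22807, 0.063158, 0.049123, 0.119298, 0.094737 (working shown to 6 dp, full precision carried).
Each pᵢ ln pᵢ term: 0.147368×(-1.914820)=-0.282184, 0.077193×(-2.561447)=-0.197726, 0.038596×(-3.254594)=-0.125616, 0.182456×(-1.701245)=-0.310403, 0.22807×(-1.478102)=-0.337111, 0.063158×(-2.762117)=-0.174450, 0.049123×(-3.013432)=-0.148028, 0.119298×(-2.126129)=-0.253643, 0.094737×(-2.356652)=-0.223262.
Sum = -2.052422, so H' = 2.0524.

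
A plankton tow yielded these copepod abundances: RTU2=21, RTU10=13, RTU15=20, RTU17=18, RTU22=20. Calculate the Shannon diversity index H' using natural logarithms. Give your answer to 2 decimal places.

1.60

Total N = 21+13+20+18+20 = 92, so the proportions are 0.2283, 0.1413, 0.2174, 0.1957, 0.2174 (working shown to 4 dp, full precision carried).
Each pᵢ ln pᵢ term: 0.2283×(-1.4773)=-0.3372, 0.1413×(-1.9568)=-0.2765, 0.2174×(-1.5261)=-0.3318, 0.1957×(-1.6314)=-0.3192, 0.2174×(-1.5261)=-0.3318.
Sum = -1.5964, so H' = 1.60.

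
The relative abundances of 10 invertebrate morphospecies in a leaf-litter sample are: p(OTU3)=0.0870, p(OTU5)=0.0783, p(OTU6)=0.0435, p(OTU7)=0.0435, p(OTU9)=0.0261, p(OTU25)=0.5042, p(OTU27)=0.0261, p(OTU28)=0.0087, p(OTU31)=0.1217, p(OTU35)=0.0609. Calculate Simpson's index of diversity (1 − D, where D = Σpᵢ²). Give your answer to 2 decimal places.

D = 0.087² + 0.0783² + 0.0435² + 0.0435² + 0.0261² + 0.5042² + 0.0261² + 0.0087² + 0.1217² + 0.0609² = 0.0076 + 0.0061 + 0.0019 + 0.0019 + 0.0007 + 0.2542 + 0.0007 + 0.0001 + 0.0148 + 0.0037 = 0.2917 (working shown to 4 dp, full precision carried).
So 1 − D = 0.7083, i.e. 0.71 to 2 decimal places.

0.71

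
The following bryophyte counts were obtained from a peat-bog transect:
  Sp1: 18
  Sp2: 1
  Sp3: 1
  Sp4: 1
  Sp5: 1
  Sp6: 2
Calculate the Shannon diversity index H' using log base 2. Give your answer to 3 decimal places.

Total N = 18+1+1+1+1+2 = 24, so the proportions are 0.75, 0.04167, 0.04167, 0.04167, 0.04167, 0.08333 (working shown to 5 dp, full precision carried).
Each pᵢ log₂ pᵢ term: 0.75×(-0.41504)=-0.31128, 0.04167×(-4.58496)=-0.19104, 0.04167×(-4.58496)=-0.19104, 0.04167×(-4.58496)=-0.19104, 0.04167×(-4.58496)=-0.19104, 0.08333×(-3.58496)=-0.29875.
Sum = -1.37419, so H' = 1.374.

1.374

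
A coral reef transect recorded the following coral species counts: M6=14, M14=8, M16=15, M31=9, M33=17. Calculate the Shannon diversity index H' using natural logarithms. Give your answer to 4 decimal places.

Total N = 14+8+15+9+17 = 63, so the proportions are 0.222222, 0.126984, 0.238095, 0.142857, 0.269841 (working shown to 6 dp, full precision carried).
Each pᵢ ln pᵢ term: 0.222222×(-1.504077)=-0.334239, 0.126984×(-2.063693)=-0.262056, 0.238095×(-1.435085)=-0.341687, 0.142857×(-1.945910)=-0.277987, 0.269841×(-1.309921)=-0.353471.
Sum = -1.569441, so H' = 1.5694.

1.5694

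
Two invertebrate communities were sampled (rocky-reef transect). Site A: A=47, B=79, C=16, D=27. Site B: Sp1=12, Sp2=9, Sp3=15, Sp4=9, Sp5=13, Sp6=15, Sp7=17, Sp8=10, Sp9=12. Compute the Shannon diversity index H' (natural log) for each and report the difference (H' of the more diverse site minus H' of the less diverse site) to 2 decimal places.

0.95

Site A: N=169, proportions 0.2781, 0.4675, 0.0947, 0.1598, giving H' = 1.2276 (working shown to 4 dp, full precision carried).
Site B: N=112, proportions 0.1071, 0.0804, 0.1339, 0.0804, 0.1161, 0.1339, 0.1518, 0.0893, 0.1071, giving H' = 2.1742.
Difference = |1.2276 − 2.1742| = 0.9466, i.e. 0.95 to 2 decimal places.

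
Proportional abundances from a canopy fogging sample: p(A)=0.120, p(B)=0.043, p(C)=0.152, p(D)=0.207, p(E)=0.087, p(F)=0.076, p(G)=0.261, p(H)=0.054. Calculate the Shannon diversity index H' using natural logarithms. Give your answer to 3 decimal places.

1.919

Each pᵢ ln pᵢ term (working shown to 5 dp, full precision carried): 0.12×(-2.12026)=-0.25443, 0.043×(-3.14656)=-0.13530, 0.152×(-1.88387)=-0.28635, 0.207×(-1.57504)=-0.32603, 0.087×(-2.44185)=-0.21244, 0.076×(-2.57702)=-0.19585, 0.261×(-1.34323)=-0.35058, 0.054×(-2.91877)=-0.15761.
Sum = -1.91861, so H' = 1.919.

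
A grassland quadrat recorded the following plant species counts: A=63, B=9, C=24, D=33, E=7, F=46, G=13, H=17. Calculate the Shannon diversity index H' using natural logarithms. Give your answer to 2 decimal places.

1.85

Total N = 63+9+24+33+7+46+13+17 = 212, so the proportions are 0.2972, 0.0425, 0.1132, 0.1557, 0.033, 0.217, 0.0613, 0.0802 (working shown to 4 dp, full precision carried).
Each pᵢ ln pᵢ term: 0.2972×(-1.2135)=-0.3606, 0.0425×(-3.1594)=-0.1341, 0.1132×(-2.1785)=-0.2466, 0.1557×(-1.8601)=-0.2895, 0.033×(-3.4107)=-0.1126, 0.217×(-1.5279)=-0.3315, 0.0613×(-2.7916)=-0.1712, 0.0802×(-2.5234)=-0.2023.
Sum = -1.8486, so H' = 1.85.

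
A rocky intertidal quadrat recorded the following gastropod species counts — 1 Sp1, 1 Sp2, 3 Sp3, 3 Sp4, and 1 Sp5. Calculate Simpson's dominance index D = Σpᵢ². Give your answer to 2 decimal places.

0.26

Total N = 1+1+3+3+1 = 9, so the proportions are 0.1111, 0.1111, 0.3333, 0.3333, 0.1111 (working shown to 4 dp, full precision carried).
D = 0.1111² + 0.1111² + 0.3333² + 0.3333² + 0.1111² = 0.0123 + 0.0123 + 0.1111 + 0.1111 + 0.0123 = 0.2593.
To 2 decimal places, D = 0.26.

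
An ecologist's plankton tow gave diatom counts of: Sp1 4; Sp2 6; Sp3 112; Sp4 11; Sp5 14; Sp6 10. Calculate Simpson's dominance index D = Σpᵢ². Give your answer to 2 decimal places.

0.53

Total N = 4+6+112+11+14+10 = 157, so the proportions are 0.0255, 0.0382, 0.7134, 0.0701, 0.0892, 0.0637 (working shown to 4 dp, full precision carried).
D = 0.0255² + 0.0382² + 0.7134² + 0.0701² + 0.0892² + 0.0637² = 0.0006 + 0.0015 + 0.5089 + 0.0049 + 0.0080 + 0.0041 = 0.5279.
To 2 decimal places, D = 0.53.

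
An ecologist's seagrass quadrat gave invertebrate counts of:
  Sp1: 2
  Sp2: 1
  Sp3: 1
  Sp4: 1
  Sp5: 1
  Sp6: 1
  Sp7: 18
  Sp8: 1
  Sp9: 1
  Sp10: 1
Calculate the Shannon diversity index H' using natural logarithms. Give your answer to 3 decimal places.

Total N = 2+1+1+1+1+1+18+1+1+1 = 28, so the proportions are 0.07143, 0.03571, 0.03571, 0.03571, 0.03571, 0.03571, 0.64286, 0.03571, 0.03571, 0.03571 (working shown to 5 dp, full precision carried).
Each pᵢ ln pᵢ term: 0.07143×(-2.63906)=-0.18850, 0.03571×(-3.33220)=-0.11901, 0.03571×(-3.33220)=-0.11901, 0.03571×(-3.33220)=-0.11901, 0.03571×(-3.33220)=-0.11901, 0.03571×(-3.33220)=-0.11901, 0.64286×(-0.44183)=-0.28404, 0.03571×(-3.33220)=-0.11901, 0.03571×(-3.33220)=-0.11901, 0.03571×(-3.33220)=-0.11901.
Sum = -1.42460, so H' = 1.425.

1.425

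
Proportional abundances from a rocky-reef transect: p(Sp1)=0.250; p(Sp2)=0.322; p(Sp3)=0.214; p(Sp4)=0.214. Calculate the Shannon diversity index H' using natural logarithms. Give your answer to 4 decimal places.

Each pᵢ ln pᵢ term (working shown to 6 dp, full precision carried): 0.25×(-1.386294)=-0.346574, 0.322×(-1.133204)=-0.364892, 0.214×(-1.541779)=-0.329941, 0.214×(-1.541779)=-0.329941.
Sum = -1.371347, so H' = 1.3713.

1.3713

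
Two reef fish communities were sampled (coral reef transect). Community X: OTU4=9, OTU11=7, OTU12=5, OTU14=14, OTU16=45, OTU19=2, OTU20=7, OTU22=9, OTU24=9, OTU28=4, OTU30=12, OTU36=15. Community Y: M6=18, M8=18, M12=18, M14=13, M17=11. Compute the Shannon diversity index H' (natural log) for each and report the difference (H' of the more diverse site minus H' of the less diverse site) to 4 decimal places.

Community X: N=138, proportions 0.065217, 0.050725, 0.036232, 0.101449, 0.326087, 0.014493, 0.050725, 0.065217, 0.065217, 0.028986, 0.086957, 0.108696, giving H' = 2.171944 (working shown to 6 dp, full precision carried).
Community Y: N=78, proportions 0.230769, 0.230769, 0.230769, 0.166667, 0.141026, giving H' = 1.590026.
Difference = |2.171944 − 1.590026| = 0.581918, i.e. 0.5819 to 4 decimal places.

0.5819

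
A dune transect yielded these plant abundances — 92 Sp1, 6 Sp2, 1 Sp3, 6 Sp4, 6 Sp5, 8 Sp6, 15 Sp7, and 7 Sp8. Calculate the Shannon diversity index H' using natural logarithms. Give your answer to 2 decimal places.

1.27

Total N = 92+6+1+6+6+8+15+7 = 141, so the proportions are 0.6525, 0.0426, 0.0071, 0.0426, 0.0426, 0.0567, 0.1064, 0.0496 (working shown to 4 dp, full precision carried).
Each pᵢ ln pᵢ term: 0.6525×(-0.4270)=-0.2786, 0.0426×(-3.1570)=-0.1343, 0.0071×(-4.9488)=-0.0351, 0.0426×(-3.1570)=-0.1343, 0.0426×(-3.1570)=-0.1343, 0.0567×(-2.8693)=-0.1628, 0.1064×(-2.2407)=-0.2384, 0.0496×(-3.0028)=-0.1491.
Sum = -1.2670, so H' = 1.27.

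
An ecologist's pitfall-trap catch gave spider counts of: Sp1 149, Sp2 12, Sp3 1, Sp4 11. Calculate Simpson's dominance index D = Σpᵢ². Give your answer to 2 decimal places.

Total N = 149+12+1+11 = 173, so the proportions are 0.8613, 0.0694, 0.0058, 0.0636 (working shown to 4 dp, full precision carried).
D = 0.8613² + 0.0694² + 0.0058² + 0.0636² = 0.7418 + 0.0048 + 0.0000 + 0.0040 = 0.7507.
To 2 decimal places, D = 0.75.

0.75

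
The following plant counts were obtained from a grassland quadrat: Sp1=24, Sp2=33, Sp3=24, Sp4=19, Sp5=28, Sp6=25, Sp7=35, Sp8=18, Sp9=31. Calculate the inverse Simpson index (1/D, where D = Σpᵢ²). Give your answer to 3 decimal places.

8.614

Total N = 24+33+24+19+28+25+35+18+31 = 237, so the proportions are 0.1012658, 0.1392405, 0.1012658, 0.0801688, 0.1181435, 0.1054852, 0.1476793, 0.0759494, 0.1308017 (working shown to 7 dp, full precision carried).
D = 0.1012658² + 0.1392405² + 0.1012658² + 0.0801688² + 0.1181435² + 0.1054852² + 0.1476793² + 0.0759494² + 0.1308017² = 0.0102548 + 0.0193879 + 0.0102548 + 0.0064270 + 0.0139579 + 0.0111271 + 0.0218092 + 0.0057683 + 0.0171091 = 0.1160961.
So 1/D = 8.61356, i.e. 8.614 to 3 decimal places.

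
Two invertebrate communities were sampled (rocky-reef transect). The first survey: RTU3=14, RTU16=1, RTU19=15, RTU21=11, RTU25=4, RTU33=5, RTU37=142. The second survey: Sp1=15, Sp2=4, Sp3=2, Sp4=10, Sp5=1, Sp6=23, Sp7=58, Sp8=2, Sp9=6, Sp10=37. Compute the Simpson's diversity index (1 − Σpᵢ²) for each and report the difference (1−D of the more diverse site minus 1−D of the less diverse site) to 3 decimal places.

The first survey: N=192, proportions 0.07292, 0.00521, 0.07812, 0.05729, 0.02083, 0.02604, 0.73958, giving 1−D = 0.43717 (working shown to 5 dp, full precision carried).
The second survey: N=158, proportions 0.09494, 0.02532, 0.01266, 0.06329, 0.00633, 0.14557, 0.36709, 0.01266, 0.03797, 0.23418, giving 1−D = 0.77375.
Difference = |0.43717 − 0.77375| = 0.33658, i.e. 0.337 to 3 decimal places.

0.337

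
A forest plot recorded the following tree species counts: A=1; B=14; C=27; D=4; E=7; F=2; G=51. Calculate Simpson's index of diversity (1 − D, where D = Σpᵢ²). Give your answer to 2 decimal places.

Total N = 1+14+27+4+7+2+51 = 106, so the proportions are 0.0094, 0.1321, 0.2547, 0.0377, 0.066, 0.0189, 0.4811 (working shown to 4 dp, full precision carried).
D = 0.0094² + 0.1321² + 0.2547² + 0.0377² + 0.066² + 0.0189² + 0.4811² = 0.0001 + 0.0174 + 0.0649 + 0.0014 + 0.0044 + 0.0004 + 0.2315 = 0.3200.
So 1 − D = 0.6800, i.e. 0.68 to 2 decimal places.

0.68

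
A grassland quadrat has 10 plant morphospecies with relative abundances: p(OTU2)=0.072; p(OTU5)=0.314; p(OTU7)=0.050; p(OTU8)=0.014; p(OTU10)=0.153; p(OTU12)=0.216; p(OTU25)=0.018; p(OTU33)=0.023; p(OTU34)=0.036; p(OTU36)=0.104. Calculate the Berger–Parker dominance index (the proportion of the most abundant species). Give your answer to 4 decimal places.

0.3140

The largest proportion is 0.314, i.e. d = 0.3140 to 4 decimal places.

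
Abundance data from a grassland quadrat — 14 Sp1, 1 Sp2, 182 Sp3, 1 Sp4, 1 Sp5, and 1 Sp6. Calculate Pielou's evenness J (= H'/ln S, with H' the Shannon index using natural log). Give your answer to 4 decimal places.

0.2109

Total N = 14+1+182+1+1+1 = 200, so the proportions are 0.07, 0.005, 0.91, 0.005, 0.005, 0.005 (working shown to 6 dp, full precision carried).
H' = −Σ pᵢ ln pᵢ = −((-0.186148) + (-0.026492) + (-0.085823) + (-0.026492) + (-0.026492) + (-0.026492)) = 0.377937.
With S = 6 species, ln S = 1.791759, so J = 0.377937/1.791759 = 0.210931, i.e. 0.2109 to 4 decimal places.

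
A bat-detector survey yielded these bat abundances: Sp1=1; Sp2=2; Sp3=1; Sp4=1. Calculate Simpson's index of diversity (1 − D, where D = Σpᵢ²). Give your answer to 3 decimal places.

0.720

Total N = 1+2+1+1 = 5, so the proportions are 0.2, 0.4, 0.2, 0.2 (working shown to 5 dp, full precision carried).
D = 0.2² + 0.4² + 0.2² + 0.2² = 0.04000 + 0.16000 + 0.04000 + 0.04000 = 0.28000.
So 1 − D = 0.72000, i.e. 0.720 to 3 decimal places.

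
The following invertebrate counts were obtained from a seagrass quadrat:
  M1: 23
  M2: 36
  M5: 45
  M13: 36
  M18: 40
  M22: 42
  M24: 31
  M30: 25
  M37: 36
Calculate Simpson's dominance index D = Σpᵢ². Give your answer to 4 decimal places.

Total N = 23+36+45+36+40+42+31+25+36 = 314, so the proportions are 0.073248, 0.11465, 0.143312, 0.11465, 0.127389, 0.133758, 0.098726, 0.079618, 0.11465 (working shown to 6 dp, full precision carried).
D = 0.073248² + 0.11465² + 0.143312² + 0.11465² + 0.127389² + 0.133758² + 0.098726² + 0.079618² + 0.11465² = 0.005365 + 0.013145 + 0.020538 + 0.013145 + 0.016228 + 0.017891 + 0.009747 + 0.006339 + 0.013145 = 0.115542.
To 4 decimal places, D = 0.1155.

0.1155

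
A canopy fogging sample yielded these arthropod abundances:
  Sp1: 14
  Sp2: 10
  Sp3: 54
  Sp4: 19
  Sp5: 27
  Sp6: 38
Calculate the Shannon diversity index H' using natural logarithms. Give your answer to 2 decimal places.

1.64

Total N = 14+10+54+19+27+38 = 162, so the proportions are 0.0864, 0.0617, 0.3333, 0.1173, 0.1667, 0.2346 (working shown to 4 dp, full precision carried).
Each pᵢ ln pᵢ term: 0.0864×(-2.4485)=-0.2116, 0.0617×(-2.7850)=-0.1719, 0.3333×(-1.0986)=-0.3662, 0.1173×(-2.1432)=-0.2514, 0.1667×(-1.7918)=-0.2986, 0.2346×(-1.4500)=-0.3401.
Sum = -1.6398, so H' = 1.64.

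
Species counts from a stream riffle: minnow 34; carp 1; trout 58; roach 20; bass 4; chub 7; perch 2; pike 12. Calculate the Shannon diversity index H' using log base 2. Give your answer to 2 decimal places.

Total N = 34+1+58+20+4+7+2+12 = 138, so the proportions are 0.2464, 0.0072, 0.4203, 0.1449, 0.029, 0.0507, 0.0145, 0.087 (working shown to 4 dp, full precision carried).
Each pᵢ log₂ pᵢ term: 0.2464×(-2.0211)=-0.4979, 0.0072×(-7.1085)=-0.0515, 0.4203×(-1.2505)=-0.5256, 0.1449×(-2.7866)=-0.4039, 0.029×(-5.1085)=-0.1481, 0.0507×(-4.3012)=-0.2182, 0.0145×(-6.1085)=-0.0885, 0.087×(-3.5236)=-0.3064.
Sum = -2.2401, so H' = 2.24.

2.24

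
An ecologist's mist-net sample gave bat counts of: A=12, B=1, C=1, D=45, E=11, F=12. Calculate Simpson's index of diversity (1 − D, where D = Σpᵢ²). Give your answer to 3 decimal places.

Total N = 12+1+1+45+11+12 = 82, so the proportions are 0.14634, 0.0122, 0.0122, 0.54878, 0.13415, 0.14634 (working shown to 5 dp, full precision carried).
D = 0.14634² + 0.0122² + 0.0122² + 0.54878² + 0.13415² + 0.14634² = 0.02142 + 0.00015 + 0.00015 + 0.30116 + 0.01800 + 0.02142 = 0.36228.
So 1 − D = 0.63772, i.e. 0.638 to 3 decimal places.

0.638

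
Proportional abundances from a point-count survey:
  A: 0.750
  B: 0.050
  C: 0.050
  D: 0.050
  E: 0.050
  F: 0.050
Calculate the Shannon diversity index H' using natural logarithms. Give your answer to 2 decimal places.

0.96

Each pᵢ ln pᵢ term (working shown to 4 dp, full precision carried): 0.75×(-0.2877)=-0.2158, 0.05×(-2.9957)=-0.1498, 0.05×(-2.9957)=-0.1498, 0.05×(-2.9957)=-0.1498, 0.05×(-2.9957)=-0.1498, 0.05×(-2.9957)=-0.1498.
Sum = -0.9647, so H' = 0.96.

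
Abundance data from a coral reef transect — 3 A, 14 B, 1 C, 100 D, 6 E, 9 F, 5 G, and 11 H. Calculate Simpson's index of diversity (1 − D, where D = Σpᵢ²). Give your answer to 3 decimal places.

0.528

Total N = 3+14+1+100+6+9+5+11 = 149, so the proportions are 0.02013, 0.09396, 0.00671, 0.67114, 0.04027, 0.0604, 0.03356, 0.07383 (working shown to 5 dp, full precision carried).
D = 0.02013² + 0.09396² + 0.00671² + 0.67114² + 0.04027² + 0.0604² + 0.03356² + 0.07383² = 0.00041 + 0.00883 + 0.00005 + 0.45043 + 0.00162 + 0.00365 + 0.00113 + 0.00545 = 0.47156.
So 1 − D = 0.52844, i.e. 0.528 to 3 decimal places.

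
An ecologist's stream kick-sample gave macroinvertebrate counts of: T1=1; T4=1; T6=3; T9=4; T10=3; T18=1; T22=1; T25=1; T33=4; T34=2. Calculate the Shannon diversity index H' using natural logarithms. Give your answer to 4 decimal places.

Total N = 1+1+3+4+3+1+1+1+4+2 = 21, so the proportions are 0.047619, 0.047619, 0.142857, 0.190476, 0.142857, 0.047619, 0.047619, 0.047619, 0.190476, 0.095238 (working shown to 6 dp, full precision carried).
Each pᵢ ln pᵢ term: 0.047619×(-3.044522)=-0.144977, 0.047619×(-3.044522)=-0.144977, 0.142857×(-1.945910)=-0.277987, 0.190476×(-1.658228)=-0.315853, 0.142857×(-1.945910)=-0.277987, 0.047619×(-3.044522)=-0.144977, 0.047619×(-3.044522)=-0.144977, 0.047619×(-3.044522)=-0.144977, 0.190476×(-1.658228)=-0.315853, 0.095238×(-2.351375)=-0.223941.
Sum = -2.136507, so H' = 2.1365.

2.1365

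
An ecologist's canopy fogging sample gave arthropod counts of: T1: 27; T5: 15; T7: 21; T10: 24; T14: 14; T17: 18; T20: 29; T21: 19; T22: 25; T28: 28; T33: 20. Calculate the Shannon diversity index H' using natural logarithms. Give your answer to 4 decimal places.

Total N = 27+15+21+24+14+18+29+19+25+28+20 = 240, so the proportions are 0.1125, 0.0625, 0.0875, 0.1, 0.058333, 0.075, 0.120833, 0.079167, 0.104167, 0.116667, 0.083333 (working shown to 6 dp, full precision carried).
Each pᵢ ln pᵢ term: 0.1125×(-2.184802)=-0.245790, 0.0625×(-2.772589)=-0.173287, 0.0875×(-2.436116)=-0.213160, 0.1×(-2.302585)=-0.230259, 0.058333×(-2.841582)=-0.165759, 0.075×(-2.590267)=-0.194270, 0.120833×(-2.113343)=-0.255362, 0.079167×(-2.536200)=-0.200782, 0.104167×(-2.261763)=-0.235600, 0.116667×(-2.148434)=-0.250651, 0.083333×(-2.484907)=-0.207076.
Sum = -2.371996, so H' = 2.3720.

2.3720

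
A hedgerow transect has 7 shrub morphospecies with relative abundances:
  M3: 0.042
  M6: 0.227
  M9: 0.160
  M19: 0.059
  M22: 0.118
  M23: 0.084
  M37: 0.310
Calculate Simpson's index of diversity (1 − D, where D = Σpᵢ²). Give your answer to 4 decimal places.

D = 0.042² + 0.227² + 0.16² + 0.059² + 0.118² + 0.084² + 0.31² = 0.001764 + 0.051529 + 0.025600 + 0.003481 + 0.013924 + 0.007056 + 0.096100 = 0.199454 (working shown to 6 dp, full precision carried).
So 1 − D = 0.800546, i.e. 0.8005 to 4 decimal places.

0.8005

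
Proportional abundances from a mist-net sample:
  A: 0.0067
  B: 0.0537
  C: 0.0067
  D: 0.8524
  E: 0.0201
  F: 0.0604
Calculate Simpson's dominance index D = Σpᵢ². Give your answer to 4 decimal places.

D = 0.0067² + 0.0537² + 0.0067² + 0.8524² + 0.0201² + 0.0604² = 0.000045 + 0.002884 + 0.000045 + 0.726586 + 0.000404 + 0.003648 = 0.733611 (working shown to 6 dp, full precision carried).
To 4 decimal places, D = 0.7336.

0.7336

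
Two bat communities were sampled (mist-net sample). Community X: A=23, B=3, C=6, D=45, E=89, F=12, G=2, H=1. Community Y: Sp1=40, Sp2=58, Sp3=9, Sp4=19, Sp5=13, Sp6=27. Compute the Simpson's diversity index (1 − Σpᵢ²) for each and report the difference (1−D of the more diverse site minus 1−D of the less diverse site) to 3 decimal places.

Community X: N=181, proportions 0.12707, 0.01657, 0.03315, 0.24862, 0.49171, 0.0663, 0.01105, 0.00552, giving 1−D = 0.67434 (working shown to 5 dp, full precision carried).
Community Y: N=166, proportions 0.24096, 0.3494, 0.05422, 0.11446, 0.07831, 0.16265, giving 1−D = 0.77123.
Difference = |0.67434 − 0.77123| = 0.09689, i.e. 0.097 to 3 decimal places.

0.097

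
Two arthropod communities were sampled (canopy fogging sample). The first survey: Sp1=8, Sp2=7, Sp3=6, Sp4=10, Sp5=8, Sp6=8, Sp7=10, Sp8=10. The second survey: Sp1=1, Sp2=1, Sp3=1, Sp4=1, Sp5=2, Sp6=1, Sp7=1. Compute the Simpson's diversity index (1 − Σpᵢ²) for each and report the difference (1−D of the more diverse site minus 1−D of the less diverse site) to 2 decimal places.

The first survey: N=67, proportions 0.1194, 0.1045, 0.0896, 0.1493, 0.1194, 0.1194, 0.1493, 0.1493, giving 1−D = 0.8715 (working shown to 4 dp, full precision carried).
The second survey: N=8, proportions 0.125, 0.125, 0.125, 0.125, 0.25, 0.125, 0.125, giving 1−D = 0.8438.
Difference = |0.8715 − 0.8438| = 0.0277, i.e. 0.03 to 2 decimal places.

0.03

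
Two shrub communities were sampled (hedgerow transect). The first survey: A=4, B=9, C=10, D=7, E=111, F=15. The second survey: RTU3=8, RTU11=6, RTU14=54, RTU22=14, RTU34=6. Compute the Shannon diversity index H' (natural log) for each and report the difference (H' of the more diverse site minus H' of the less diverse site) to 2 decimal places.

The first survey: N=156, proportions 0.0256, 0.0577, 0.0641, 0.0449, 0.7115, 0.0962, giving H' = 1.0412 (working shown to 4 dp, full precision carried).
The second survey: N=88, proportions 0.0909, 0.0682, 0.6136, 0.1591, 0.0682, giving H' = 1.1763.
Difference = |1.0412 − 1.1763| = 0.1351, i.e. 0.14 to 2 decimal places.

0.14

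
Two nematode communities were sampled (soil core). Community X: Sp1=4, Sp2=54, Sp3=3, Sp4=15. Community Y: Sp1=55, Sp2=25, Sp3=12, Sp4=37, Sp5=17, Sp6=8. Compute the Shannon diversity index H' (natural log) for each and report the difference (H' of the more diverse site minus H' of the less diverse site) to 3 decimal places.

Community X: N=76, proportions 0.05263, 0.71053, 0.03947, 0.19737, giving H' = 0.84564 (working shown to 5 dp, full precision carried).
Community Y: N=154, proportions 0.35714, 0.16234, 0.07792, 0.24026, 0.11039, 0.05195, giving H' = 1.60125.
Difference = |0.84564 − 1.60125| = 0.75561, i.e. 0.756 to 3 decimal places.

0.756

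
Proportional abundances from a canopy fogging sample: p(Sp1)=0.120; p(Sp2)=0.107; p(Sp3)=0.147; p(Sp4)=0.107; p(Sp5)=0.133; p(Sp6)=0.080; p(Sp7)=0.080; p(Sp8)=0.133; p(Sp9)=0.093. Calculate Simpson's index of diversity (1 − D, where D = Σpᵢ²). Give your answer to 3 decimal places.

D = 0.12² + 0.107² + 0.147² + 0.107² + 0.133² + 0.08² + 0.08² + 0.133² + 0.093² = 0.01440 + 0.01145 + 0.02161 + 0.01145 + 0.01769 + 0.00640 + 0.00640 + 0.01769 + 0.00865 = 0.11573 (working shown to 5 dp, full precision carried).
So 1 − D = 0.88427, i.e. 0.884 to 3 decimal places.

0.884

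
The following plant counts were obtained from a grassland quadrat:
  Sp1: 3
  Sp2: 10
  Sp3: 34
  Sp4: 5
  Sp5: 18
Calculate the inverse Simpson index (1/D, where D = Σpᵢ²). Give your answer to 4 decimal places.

3.0359

Total N = 3+10+34+5+18 = 70, so the proportions are 0.0428571, 0.1428571, 0.4857143, 0.0714286, 0.2571429 (working shown to 7 dp, full precision carried).
D = 0.0428571² + 0.1428571² + 0.4857143² + 0.0714286² + 0.2571429² = 0.0018367 + 0.0204082 + 0.2359184 + 0.0051020 + 0.0661224 = 0.3293878.
So 1/D = 3.035936, i.e. 3.0359 to 4 decimal places.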